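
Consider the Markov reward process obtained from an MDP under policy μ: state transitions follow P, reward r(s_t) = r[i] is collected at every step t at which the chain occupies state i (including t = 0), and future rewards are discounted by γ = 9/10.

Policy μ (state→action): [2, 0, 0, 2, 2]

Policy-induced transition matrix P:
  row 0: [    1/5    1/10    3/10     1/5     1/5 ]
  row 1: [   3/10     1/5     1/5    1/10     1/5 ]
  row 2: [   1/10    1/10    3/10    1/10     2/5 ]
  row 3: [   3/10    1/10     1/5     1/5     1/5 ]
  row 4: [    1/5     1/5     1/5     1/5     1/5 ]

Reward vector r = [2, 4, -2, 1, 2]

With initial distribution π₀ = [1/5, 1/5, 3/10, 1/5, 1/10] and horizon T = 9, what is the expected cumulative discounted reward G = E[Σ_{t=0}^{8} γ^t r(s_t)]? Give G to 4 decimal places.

t=0: π = [0.2000, 0.2000, 0.3000, 0.2000, 0.1000], E[r] = 1.0000, γ^t·E[r] = 1.000000, running G = 1.000000
t=1: π = [0.2100, 0.1300, 0.2500, 0.1500, 0.2600], E[r] = 1.1100, γ^t·E[r] = 0.999000, running G = 1.999000
t=2: π = [0.2030, 0.1390, 0.2460, 0.1620, 0.2500], E[r] = 1.1320, γ^t·E[r] = 0.916920, running G = 2.915920
t=3: π = [0.2055, 0.1389, 0.2449, 0.1615, 0.2492], E[r] = 1.1367, γ^t·E[r] = 0.828654, running G = 3.744574
t=4: π = [0.2056, 0.1388, 0.2450, 0.1616, 0.2490], E[r] = 1.1358, γ^t·E[r] = 0.745225, running G = 4.489799
t=5: π = [0.2055, 0.1388, 0.2451, 0.1616, 0.2490], E[r] = 1.1357, γ^t·E[r] = 0.670624, running G = 5.160423
t=6: π = [0.2055, 0.1388, 0.2451, 0.1616, 0.2490], E[r] = 1.1357, γ^t·E[r] = 0.603559, running G = 5.763981
t=7: π = [0.2055, 0.1388, 0.2451, 0.1616, 0.2490], E[r] = 1.1357, γ^t·E[r] = 0.543204, running G = 6.307185
t=8: π = [0.2055, 0.1388, 0.2451, 0.1616, 0.2490], E[r] = 1.1357, γ^t·E[r] = 0.488884, running G = 6.796069

G = 6.7961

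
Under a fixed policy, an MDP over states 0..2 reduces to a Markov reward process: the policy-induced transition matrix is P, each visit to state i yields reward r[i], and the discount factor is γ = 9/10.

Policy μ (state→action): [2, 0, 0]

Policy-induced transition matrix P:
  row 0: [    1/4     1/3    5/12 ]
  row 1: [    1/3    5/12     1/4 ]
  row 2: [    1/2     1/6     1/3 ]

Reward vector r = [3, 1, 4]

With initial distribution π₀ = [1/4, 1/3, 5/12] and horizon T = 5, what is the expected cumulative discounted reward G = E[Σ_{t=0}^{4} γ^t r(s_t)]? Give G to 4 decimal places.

G = 11.2204

t=0: π = [0.2500, 0.3333, 0.4167], E[r] = 2.7500, γ^t·E[r] = 2.750000, running G = 2.750000
t=1: π = [0.3819, 0.2917, 0.3264], E[r] = 2.7431, γ^t·E[r] = 2.468750, running G = 5.218750
t=2: π = [0.3559, 0.3032, 0.3409], E[r] = 2.7344, γ^t·E[r] = 2.214844, running G = 7.433594
t=3: π = [0.3605, 0.3018, 0.3377], E[r] = 2.7341, γ^t·E[r] = 1.993184, running G = 9.426777
t=4: π = [0.3596, 0.3022, 0.3382], E[r] = 2.7338, γ^t·E[r] = 1.793667, running G = 11.220445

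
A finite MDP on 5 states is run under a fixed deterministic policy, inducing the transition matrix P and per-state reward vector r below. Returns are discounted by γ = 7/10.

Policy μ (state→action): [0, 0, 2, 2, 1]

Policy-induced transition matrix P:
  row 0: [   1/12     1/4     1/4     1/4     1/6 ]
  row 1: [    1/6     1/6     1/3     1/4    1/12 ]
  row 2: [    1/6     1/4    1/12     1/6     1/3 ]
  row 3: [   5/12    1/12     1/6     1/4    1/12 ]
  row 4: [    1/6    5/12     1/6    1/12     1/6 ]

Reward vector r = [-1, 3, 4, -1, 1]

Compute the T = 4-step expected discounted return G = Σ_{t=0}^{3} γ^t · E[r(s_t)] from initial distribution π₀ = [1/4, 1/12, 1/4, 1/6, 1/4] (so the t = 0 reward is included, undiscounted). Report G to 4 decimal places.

G = 3.0533

t=0: π = [0.2500, 0.0833, 0.2500, 0.1667, 0.2500], E[r] = 1.0833, γ^t·E[r] = 1.083333, running G = 1.083333
t=1: π = [0.1875, 0.2569, 0.1806, 0.1875, 0.1875], E[r] = 1.3056, γ^t·E[r] = 0.913889, running G = 1.997222
t=2: π = [0.1979, 0.2286, 0.2101, 0.2037, 0.1597], E[r] = 1.2841, γ^t·E[r] = 0.629230, running G = 2.626453
t=3: π = [0.2011, 0.2236, 0.2038, 0.2059, 0.1657], E[r] = 1.2446, γ^t·E[r] = 0.426881, running G = 3.053333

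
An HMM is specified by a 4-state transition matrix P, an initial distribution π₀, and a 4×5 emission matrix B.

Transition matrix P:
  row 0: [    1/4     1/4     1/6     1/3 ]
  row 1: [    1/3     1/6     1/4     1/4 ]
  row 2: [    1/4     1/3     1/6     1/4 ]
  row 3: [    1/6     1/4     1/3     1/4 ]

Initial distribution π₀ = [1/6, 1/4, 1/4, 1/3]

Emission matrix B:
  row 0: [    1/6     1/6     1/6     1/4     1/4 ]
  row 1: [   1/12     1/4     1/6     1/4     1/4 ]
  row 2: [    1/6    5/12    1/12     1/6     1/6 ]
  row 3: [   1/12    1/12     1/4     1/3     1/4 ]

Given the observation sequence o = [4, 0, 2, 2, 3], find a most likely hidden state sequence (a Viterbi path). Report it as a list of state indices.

t=0: δ = [4.167e-02, 6.250e-02, 4.167e-02, 8.333e-02]  (obs o_0=4)
t=1: δ = [3.472e-03, 1.736e-03, 4.630e-03, 1.736e-03]  ψ = [1, 3, 3, 3]  (obs o_1=0)
t=2: δ = [1.929e-04, 2.572e-04, 6.430e-05, 2.894e-04]  ψ = [2, 2, 2, 0]  (obs o_2=2)
t=3: δ = [1.429e-05, 1.206e-05, 8.038e-06, 1.808e-05]  ψ = [1, 3, 3, 3]  (obs o_3=2)
t=4: δ = [1.005e-06, 1.130e-06, 1.005e-06, 1.588e-06]  ψ = [1, 3, 3, 0]  (obs o_4=3)
backtrack: best end state = 3; path = [3, 2, 1, 0, 3]

path = [3, 2, 1, 0, 3]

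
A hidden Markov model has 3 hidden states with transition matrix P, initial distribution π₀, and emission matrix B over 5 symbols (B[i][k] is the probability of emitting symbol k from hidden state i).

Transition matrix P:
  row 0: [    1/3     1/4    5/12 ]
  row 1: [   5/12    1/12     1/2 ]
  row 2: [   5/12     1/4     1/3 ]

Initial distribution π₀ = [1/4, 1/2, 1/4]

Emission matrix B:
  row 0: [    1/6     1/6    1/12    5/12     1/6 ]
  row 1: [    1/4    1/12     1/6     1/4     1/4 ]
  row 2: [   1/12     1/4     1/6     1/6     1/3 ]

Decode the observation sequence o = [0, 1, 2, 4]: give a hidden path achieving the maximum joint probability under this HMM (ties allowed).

path = [1, 2, 1, 2]

t=0: δ = [4.167e-02, 1.250e-01, 2.083e-02]  (obs o_0=0)
t=1: δ = [8.681e-03, 8.681e-04, 1.562e-02]  ψ = [1, 0, 1]  (obs o_1=1)
t=2: δ = [5.425e-04, 6.510e-04, 8.681e-04]  ψ = [2, 2, 2]  (obs o_2=2)
t=3: δ = [6.028e-05, 5.425e-05, 1.085e-04]  ψ = [2, 2, 1]  (obs o_3=4)
backtrack: best end state = 2; path = [1, 2, 1, 2]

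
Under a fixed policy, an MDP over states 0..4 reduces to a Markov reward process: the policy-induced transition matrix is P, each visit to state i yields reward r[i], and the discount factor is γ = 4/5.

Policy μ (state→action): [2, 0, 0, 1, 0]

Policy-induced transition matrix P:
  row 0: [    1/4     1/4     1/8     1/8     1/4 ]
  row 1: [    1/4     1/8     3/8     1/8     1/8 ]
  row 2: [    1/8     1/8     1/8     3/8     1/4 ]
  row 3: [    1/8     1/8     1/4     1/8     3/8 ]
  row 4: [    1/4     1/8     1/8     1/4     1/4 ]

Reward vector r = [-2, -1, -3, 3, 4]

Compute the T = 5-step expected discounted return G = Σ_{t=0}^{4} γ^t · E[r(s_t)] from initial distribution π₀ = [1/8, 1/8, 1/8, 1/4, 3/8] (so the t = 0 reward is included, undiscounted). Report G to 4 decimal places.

G = 2.7748

t=0: π = [0.1250, 0.1250, 0.1250, 0.2500, 0.3750], E[r] = 1.5000, γ^t·E[r] = 1.500000, running G = 1.500000
t=1: π = [0.2031, 0.1406, 0.1875, 0.2031, 0.2656], E[r] = 0.5625, γ^t·E[r] = 0.450000, running G = 1.950000
t=2: π = [0.2012, 0.1504, 0.1855, 0.2051, 0.2578], E[r] = 0.5371, γ^t·E[r] = 0.343750, running G = 2.293750
t=3: π = [0.2012, 0.1501, 0.1882, 0.2036, 0.2568], E[r] = 0.5210, γ^t·E[r] = 0.266750, running G = 2.560500
t=4: π = [0.2010, 0.1501, 0.1880, 0.2042, 0.2567], E[r] = 0.5231, γ^t·E[r] = 0.214250, running G = 2.774750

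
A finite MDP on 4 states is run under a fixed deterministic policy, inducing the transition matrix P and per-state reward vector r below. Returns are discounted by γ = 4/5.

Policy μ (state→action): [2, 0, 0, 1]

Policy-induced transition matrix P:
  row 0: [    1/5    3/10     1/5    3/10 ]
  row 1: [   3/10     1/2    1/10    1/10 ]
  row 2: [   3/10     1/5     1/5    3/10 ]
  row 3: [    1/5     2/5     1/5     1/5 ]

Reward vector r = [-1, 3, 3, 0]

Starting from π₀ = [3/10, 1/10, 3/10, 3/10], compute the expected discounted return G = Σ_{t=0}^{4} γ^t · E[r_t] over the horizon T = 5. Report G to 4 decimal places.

G = 4.0678

t=0: π = [0.3000, 0.1000, 0.3000, 0.3000], E[r] = 0.9000, γ^t·E[r] = 0.900000, running G = 0.900000
t=1: π = [0.2400, 0.3200, 0.1900, 0.2500], E[r] = 1.2900, γ^t·E[r] = 1.032000, running G = 1.932000
t=2: π = [0.2510, 0.3700, 0.1680, 0.2110], E[r] = 1.3630, γ^t·E[r] = 0.872320, running G = 2.804320
t=3: π = [0.2538, 0.3783, 0.1630, 0.2049], E[r] = 1.3701, γ^t·E[r] = 0.701491, running G = 3.505811
t=4: π = [0.2541, 0.3799, 0.1622, 0.2039], E[r] = 1.3719, γ^t·E[r] = 0.561943, running G = 4.067754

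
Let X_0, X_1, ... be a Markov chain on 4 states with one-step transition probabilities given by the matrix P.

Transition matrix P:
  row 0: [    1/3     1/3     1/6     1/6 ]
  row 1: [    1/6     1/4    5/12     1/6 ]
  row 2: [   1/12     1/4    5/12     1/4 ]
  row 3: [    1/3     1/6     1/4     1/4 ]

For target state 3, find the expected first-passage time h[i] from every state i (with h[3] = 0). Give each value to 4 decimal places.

h = [5.1799, 5.0504, 4.6187, 0.0000]

First-step conditioning: h[3] = 0; for i ≠ 3, h[i] = 1 + Σ_k P[i][k]·h[k].
  h[0] = 1 + 1/3·h[0] + 1/3·h[1] + 1/6·h[2]
  h[1] = 1 + 1/6·h[0] + 1/4·h[1] + 5/12·h[2]
  h[2] = 1 + 1/12·h[0] + 1/4·h[1] + 5/12·h[2]
Solving the 3×3 linear system over states ≠ 3 gives exactly h = [720/139, 702/139, 642/139, 0] (h[3] = 0 is the target).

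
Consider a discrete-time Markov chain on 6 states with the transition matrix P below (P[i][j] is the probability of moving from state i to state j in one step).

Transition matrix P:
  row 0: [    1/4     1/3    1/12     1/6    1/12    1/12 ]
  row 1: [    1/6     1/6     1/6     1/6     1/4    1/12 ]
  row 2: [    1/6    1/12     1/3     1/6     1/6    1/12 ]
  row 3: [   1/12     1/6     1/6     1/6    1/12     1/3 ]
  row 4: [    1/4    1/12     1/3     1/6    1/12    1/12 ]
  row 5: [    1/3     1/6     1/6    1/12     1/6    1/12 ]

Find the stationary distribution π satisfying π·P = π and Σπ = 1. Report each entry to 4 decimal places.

π = [0.2025, 0.1715, 0.2076, 0.1565, 0.1394, 0.1224]

Balance equations π_j = Σ_i π_i·P[i][j]:
  π_0 = 1/4·π_0 + 1/6·π_1 + 1/6·π_2 + 1/12·π_3 + 1/4·π_4 + 1/3·π_5
  π_1 = 1/3·π_0 + 1/6·π_1 + 1/12·π_2 + 1/6·π_3 + 1/12·π_4 + 1/6·π_5
  π_2 = 1/12·π_0 + 1/6·π_1 + 1/3·π_2 + 1/6·π_3 + 1/3·π_4 + 1/6·π_5
  π_3 = 1/6·π_0 + 1/6·π_1 + 1/6·π_2 + 1/6·π_3 + 1/6·π_4 + 1/12·π_5
  π_4 = 1/12·π_0 + 1/4·π_1 + 1/6·π_2 + 1/12·π_3 + 1/12·π_4 + 1/6·π_5
  normalize: π_0 + π_1 + π_2 + π_3 + π_4 + π_5 = 1
Solving the linear system gives exactly π = [5230/25823, 1898/11067, 16085/77469, 23/147, 1543/11067, 6/49].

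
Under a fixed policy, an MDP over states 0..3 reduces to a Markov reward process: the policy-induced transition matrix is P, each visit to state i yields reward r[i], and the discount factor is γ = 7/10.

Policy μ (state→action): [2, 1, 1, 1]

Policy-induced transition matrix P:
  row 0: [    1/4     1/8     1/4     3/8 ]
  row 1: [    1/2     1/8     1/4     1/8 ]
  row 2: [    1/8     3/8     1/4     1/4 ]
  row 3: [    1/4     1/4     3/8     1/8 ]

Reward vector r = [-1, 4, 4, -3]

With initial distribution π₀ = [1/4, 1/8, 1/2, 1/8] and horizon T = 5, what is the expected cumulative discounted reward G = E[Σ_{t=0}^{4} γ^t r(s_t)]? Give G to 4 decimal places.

t=0: π = [0.2500, 0.1250, 0.5000, 0.1250], E[r] = 1.8750, γ^t·E[r] = 1.875000, running G = 1.875000
t=1: π = [0.2188, 0.2656, 0.2656, 0.2500], E[r] = 1.1563, γ^t·E[r] = 0.809375, running G = 2.684375
t=2: π = [0.2832, 0.2227, 0.2813, 0.2129], E[r] = 1.0938, γ^t·E[r] = 0.535938, running G = 3.220313
t=3: π = [0.2705, 0.2219, 0.2766, 0.2310], E[r] = 1.0308, γ^t·E[r] = 0.353551, running G = 3.573864
t=4: π = [0.2709, 0.2230, 0.2789, 0.2272], E[r] = 1.0551, γ^t·E[r] = 0.253318, running G = 3.827182

G = 3.8272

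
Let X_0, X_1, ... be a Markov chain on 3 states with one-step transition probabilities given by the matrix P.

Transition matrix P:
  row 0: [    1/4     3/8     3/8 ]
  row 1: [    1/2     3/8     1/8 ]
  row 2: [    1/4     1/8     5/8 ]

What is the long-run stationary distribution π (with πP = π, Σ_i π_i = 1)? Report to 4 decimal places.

Balance equations π_j = Σ_i π_i·P[i][j]:
  π_0 = 1/4·π_0 + 1/2·π_1 + 1/4·π_2
  π_1 = 3/8·π_0 + 3/8·π_1 + 1/8·π_2
  normalize: π_0 + π_1 + π_2 = 1
Solving the linear system gives exactly π = [7/22, 3/11, 9/22].

π = [0.3182, 0.2727, 0.4091]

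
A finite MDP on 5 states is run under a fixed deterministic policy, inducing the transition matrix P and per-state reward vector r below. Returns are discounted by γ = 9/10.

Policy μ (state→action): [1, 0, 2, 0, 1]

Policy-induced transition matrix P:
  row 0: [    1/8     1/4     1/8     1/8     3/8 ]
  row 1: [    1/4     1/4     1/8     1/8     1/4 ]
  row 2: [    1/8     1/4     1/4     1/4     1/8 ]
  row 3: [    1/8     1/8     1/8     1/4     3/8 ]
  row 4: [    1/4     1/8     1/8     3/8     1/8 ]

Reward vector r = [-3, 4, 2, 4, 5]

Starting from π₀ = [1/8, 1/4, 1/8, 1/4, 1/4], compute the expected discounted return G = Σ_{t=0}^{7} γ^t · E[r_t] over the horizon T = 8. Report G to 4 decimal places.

G = 15.7871

t=0: π = [0.1250, 0.2500, 0.1250, 0.2500, 0.2500], E[r] = 3.1250, γ^t·E[r] = 3.125000, running G = 3.125000
t=1: π = [0.1875, 0.1875, 0.1406, 0.2344, 0.2500], E[r] = 2.6563, γ^t·E[r] = 2.390625, running G = 5.515625
t=2: π = [0.1797, 0.1895, 0.1426, 0.2344, 0.2539], E[r] = 2.7109, γ^t·E[r] = 2.195859, running G = 7.711484
t=3: π = [0.1804, 0.1890, 0.1428, 0.2356, 0.2522], E[r] = 2.7036, γ^t·E[r] = 1.970934, running G = 9.682418
t=4: π = [0.1801, 0.1890, 0.1429, 0.2354, 0.2526], E[r] = 2.7059, γ^t·E[r] = 1.775342, running G = 11.457761
t=5: π = [0.1802, 0.1890, 0.1429, 0.2354, 0.2525], E[r] = 2.7053, γ^t·E[r] = 1.597479, running G = 13.055240
t=6: π = [0.1802, 0.1890, 0.1429, 0.2354, 0.2525], E[r] = 2.7055, γ^t·E[r] = 1.437815, running G = 14.493056
t=7: π = [0.1802, 0.1890, 0.1429, 0.2354, 0.2525], E[r] = 2.7055, γ^t·E[r] = 1.294014, running G = 15.787069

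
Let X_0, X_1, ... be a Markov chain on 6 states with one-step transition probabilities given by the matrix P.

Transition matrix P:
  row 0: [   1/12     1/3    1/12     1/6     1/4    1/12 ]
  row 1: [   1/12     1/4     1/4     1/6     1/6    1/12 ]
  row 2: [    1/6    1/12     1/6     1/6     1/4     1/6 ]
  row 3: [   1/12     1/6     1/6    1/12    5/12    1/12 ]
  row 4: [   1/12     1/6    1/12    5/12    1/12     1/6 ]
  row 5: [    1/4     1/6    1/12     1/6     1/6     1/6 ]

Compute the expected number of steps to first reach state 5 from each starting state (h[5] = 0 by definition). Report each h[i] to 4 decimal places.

First-step conditioning: h[5] = 0; for i ≠ 5, h[i] = 1 + Σ_k P[i][k]·h[k].
  h[0] = 1 + 1/12·h[0] + 1/3·h[1] + 1/12·h[2] + 1/6·h[3] + 1/4·h[4]
  h[1] = 1 + 1/12·h[0] + 1/4·h[1] + 1/4·h[2] + 1/6·h[3] + 1/6·h[4]
  h[2] = 1 + 1/6·h[0] + 1/12·h[1] + 1/6·h[2] + 1/6·h[3] + 1/4·h[4]
  h[3] = 1 + 1/12·h[0] + 1/6·h[1] + 1/6·h[2] + 1/12·h[3] + 5/12·h[4]
  h[4] = 1 + 1/12·h[0] + 1/6·h[1] + 1/12·h[2] + 5/12·h[3] + 1/12·h[4]
Solving the 5×5 linear system over states ≠ 5 gives exactly h = [77589/8899, 76971/8899, 70704/8899, 76272/8899, 71853/8899, 0] (h[5] = 0 is the target).

h = [8.7188, 8.6494, 7.9452, 8.5709, 8.0743, 0.0000]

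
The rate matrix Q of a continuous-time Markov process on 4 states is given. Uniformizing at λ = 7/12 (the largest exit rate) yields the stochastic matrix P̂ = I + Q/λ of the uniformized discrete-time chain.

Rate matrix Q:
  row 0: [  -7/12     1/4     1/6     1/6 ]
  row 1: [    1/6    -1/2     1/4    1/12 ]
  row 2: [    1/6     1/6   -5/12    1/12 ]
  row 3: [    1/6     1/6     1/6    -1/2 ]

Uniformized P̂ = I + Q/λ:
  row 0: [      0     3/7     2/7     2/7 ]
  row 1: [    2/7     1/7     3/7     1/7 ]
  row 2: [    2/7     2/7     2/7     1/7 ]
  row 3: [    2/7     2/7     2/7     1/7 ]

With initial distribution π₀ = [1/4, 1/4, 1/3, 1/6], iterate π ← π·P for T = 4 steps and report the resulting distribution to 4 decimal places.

π = [0.2224, 0.2776, 0.3255, 0.1745]

t=0: π = [0.2500, 0.2500, 0.3333, 0.1667]
t=1: π = [0.2143, 0.2857, 0.3214, 0.1786]
t=2: π = [0.2245, 0.2755, 0.3265, 0.1735]
t=3: π = [0.2216, 0.2784, 0.3251, 0.1749]
t=4: π = [0.2224, 0.2776, 0.3255, 0.1745]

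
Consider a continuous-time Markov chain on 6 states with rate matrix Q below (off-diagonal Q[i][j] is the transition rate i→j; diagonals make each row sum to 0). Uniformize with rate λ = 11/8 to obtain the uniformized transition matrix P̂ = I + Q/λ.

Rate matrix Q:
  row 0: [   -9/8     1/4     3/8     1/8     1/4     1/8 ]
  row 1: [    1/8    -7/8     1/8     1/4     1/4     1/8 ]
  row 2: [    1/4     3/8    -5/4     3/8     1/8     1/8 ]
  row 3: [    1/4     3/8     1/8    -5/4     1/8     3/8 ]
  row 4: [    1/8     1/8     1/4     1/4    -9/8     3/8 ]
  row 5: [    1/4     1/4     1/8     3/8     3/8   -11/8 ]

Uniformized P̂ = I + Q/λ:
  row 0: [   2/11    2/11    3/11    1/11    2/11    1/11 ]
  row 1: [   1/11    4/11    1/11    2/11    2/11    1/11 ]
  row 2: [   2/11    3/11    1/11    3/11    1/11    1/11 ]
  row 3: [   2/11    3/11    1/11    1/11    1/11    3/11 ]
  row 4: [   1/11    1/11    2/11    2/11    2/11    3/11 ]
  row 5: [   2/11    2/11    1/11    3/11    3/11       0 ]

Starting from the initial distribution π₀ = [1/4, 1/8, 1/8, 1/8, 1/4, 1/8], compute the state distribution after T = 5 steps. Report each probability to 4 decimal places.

t=0: π = [0.2500, 0.1250, 0.1250, 0.1250, 0.2500, 0.1250]
t=1: π = [0.1477, 0.2045, 0.1591, 0.1705, 0.1705, 0.1477]
t=2: π = [0.1477, 0.2335, 0.1333, 0.1808, 0.1653, 0.1395]
t=3: π = [0.1456, 0.2378, 0.1328, 0.1767, 0.1659, 0.1412]
t=4: π = [0.1451, 0.2381, 0.1325, 0.1774, 0.1665, 0.1404]
t=5: π = [0.1450, 0.2381, 0.1324, 0.1773, 0.1664, 0.1407]

π = [0.1450, 0.2381, 0.1324, 0.1773, 0.1664, 0.1407]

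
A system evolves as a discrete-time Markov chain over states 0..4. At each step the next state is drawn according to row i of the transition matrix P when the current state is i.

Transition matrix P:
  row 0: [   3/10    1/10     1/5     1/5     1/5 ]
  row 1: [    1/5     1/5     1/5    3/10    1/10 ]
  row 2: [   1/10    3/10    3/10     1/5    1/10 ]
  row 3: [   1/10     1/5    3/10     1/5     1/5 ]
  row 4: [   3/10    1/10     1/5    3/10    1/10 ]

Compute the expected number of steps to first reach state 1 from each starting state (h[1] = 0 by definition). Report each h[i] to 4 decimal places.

h = [5.8535, 0.0000, 4.5600, 5.1388, 5.7885]

First-step conditioning: h[1] = 0; for i ≠ 1, h[i] = 1 + Σ_k P[i][k]·h[k].
  h[0] = 1 + 3/10·h[0] + 1/5·h[2] + 1/5·h[3] + 1/5·h[4]
  h[2] = 1 + 1/10·h[0] + 3/10·h[2] + 1/5·h[3] + 1/10·h[4]
  h[3] = 1 + 1/10·h[0] + 3/10·h[2] + 1/5·h[3] + 1/5·h[4]
  h[4] = 1 + 3/10·h[0] + 1/5·h[2] + 3/10·h[3] + 1/10·h[4]
Solving the 4×4 linear system over states ≠ 1 gives exactly h = [9910/1693, 0, 7720/1693, 8700/1693, 9800/1693] (h[1] = 0 is the target).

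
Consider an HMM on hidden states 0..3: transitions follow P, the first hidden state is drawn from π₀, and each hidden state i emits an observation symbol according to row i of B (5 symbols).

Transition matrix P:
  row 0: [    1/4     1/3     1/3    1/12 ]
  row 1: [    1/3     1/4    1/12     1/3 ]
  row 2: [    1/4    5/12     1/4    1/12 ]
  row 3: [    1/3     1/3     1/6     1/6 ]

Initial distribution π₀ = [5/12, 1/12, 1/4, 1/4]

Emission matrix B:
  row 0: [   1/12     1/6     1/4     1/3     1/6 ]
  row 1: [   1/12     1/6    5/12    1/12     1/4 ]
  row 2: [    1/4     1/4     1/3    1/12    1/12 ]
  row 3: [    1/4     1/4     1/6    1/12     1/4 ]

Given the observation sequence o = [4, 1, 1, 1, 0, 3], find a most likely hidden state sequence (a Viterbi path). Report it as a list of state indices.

path = [0, 2, 2, 1, 3, 0]

t=0: δ = [6.944e-02, 2.083e-02, 2.083e-02, 6.250e-02]  (obs o_0=4)
t=1: δ = [3.472e-03, 3.858e-03, 5.787e-03, 2.604e-03]  ψ = [3, 0, 0, 3]  (obs o_1=1)
t=2: δ = [2.411e-04, 4.019e-04, 3.617e-04, 3.215e-04]  ψ = [2, 2, 2, 1]  (obs o_2=1)
t=3: δ = [2.233e-05, 2.512e-05, 2.261e-05, 3.349e-05]  ψ = [1, 2, 2, 1]  (obs o_3=1)
t=4: δ = [9.303e-07, 9.303e-07, 1.861e-06, 2.093e-06]  ψ = [3, 3, 0, 1]  (obs o_4=0)
t=5: δ = [2.326e-07, 6.460e-08, 3.876e-08, 2.907e-08]  ψ = [3, 2, 2, 3]  (obs o_5=3)
backtrack: best end state = 0; path = [0, 2, 2, 1, 3, 0]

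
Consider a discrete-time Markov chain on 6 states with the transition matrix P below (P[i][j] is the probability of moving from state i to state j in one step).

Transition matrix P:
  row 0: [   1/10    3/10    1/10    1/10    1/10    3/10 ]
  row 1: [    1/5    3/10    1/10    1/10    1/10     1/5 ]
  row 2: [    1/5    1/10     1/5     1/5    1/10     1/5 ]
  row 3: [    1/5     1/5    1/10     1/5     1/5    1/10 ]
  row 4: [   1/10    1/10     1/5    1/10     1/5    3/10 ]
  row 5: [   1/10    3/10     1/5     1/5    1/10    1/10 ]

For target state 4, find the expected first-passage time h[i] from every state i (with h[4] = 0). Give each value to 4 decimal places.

First-step conditioning: h[4] = 0; for i ≠ 4, h[i] = 1 + Σ_k P[i][k]·h[k].
  h[0] = 1 + 1/10·h[0] + 3/10·h[1] + 1/10·h[2] + 1/10·h[3] + 3/10·h[5]
  h[1] = 1 + 1/5·h[0] + 3/10·h[1] + 1/10·h[2] + 1/10·h[3] + 1/5·h[5]
  h[2] = 1 + 1/5·h[0] + 1/10·h[1] + 1/5·h[2] + 1/5·h[3] + 1/5·h[5]
  h[3] = 1 + 1/5·h[0] + 1/5·h[1] + 1/10·h[2] + 1/5·h[3] + 1/10·h[5]
  h[5] = 1 + 1/10·h[0] + 3/10·h[1] + 1/5·h[2] + 1/5·h[3] + 1/10·h[5]
Solving the 5×5 linear system over states ≠ 4 gives exactly h = [3565/409, 24980/2863, 3525/409, 22235/2863, 0, 24705/2863] (h[4] = 0 is the target).

h = [8.7164, 8.7251, 8.6186, 7.7663, 0.0000, 8.6291]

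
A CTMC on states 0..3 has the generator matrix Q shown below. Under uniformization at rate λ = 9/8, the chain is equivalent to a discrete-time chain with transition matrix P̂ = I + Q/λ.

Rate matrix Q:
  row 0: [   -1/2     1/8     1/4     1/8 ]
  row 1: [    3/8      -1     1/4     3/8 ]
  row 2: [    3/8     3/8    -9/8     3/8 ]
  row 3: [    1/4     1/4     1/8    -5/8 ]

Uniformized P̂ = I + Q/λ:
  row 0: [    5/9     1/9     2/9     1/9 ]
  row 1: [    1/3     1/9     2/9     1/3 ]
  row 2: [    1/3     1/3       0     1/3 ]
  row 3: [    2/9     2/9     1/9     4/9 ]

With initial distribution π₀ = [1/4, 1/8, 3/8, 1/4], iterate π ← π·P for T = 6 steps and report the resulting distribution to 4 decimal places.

t=0: π = [0.2500, 0.1250, 0.3750, 0.2500]
t=1: π = [0.3611, 0.2222, 0.1111, 0.3056]
t=2: π = [0.3796, 0.1698, 0.1636, 0.2870]
t=3: π = [0.3858, 0.1794, 0.1540, 0.2809]
t=4: π = [0.3879, 0.1765, 0.1568, 0.2788]
t=5: π = [0.3885, 0.1769, 0.1564, 0.2781]
t=6: π = [0.3888, 0.1768, 0.1566, 0.2779]

π = [0.3888, 0.1768, 0.1566, 0.2779]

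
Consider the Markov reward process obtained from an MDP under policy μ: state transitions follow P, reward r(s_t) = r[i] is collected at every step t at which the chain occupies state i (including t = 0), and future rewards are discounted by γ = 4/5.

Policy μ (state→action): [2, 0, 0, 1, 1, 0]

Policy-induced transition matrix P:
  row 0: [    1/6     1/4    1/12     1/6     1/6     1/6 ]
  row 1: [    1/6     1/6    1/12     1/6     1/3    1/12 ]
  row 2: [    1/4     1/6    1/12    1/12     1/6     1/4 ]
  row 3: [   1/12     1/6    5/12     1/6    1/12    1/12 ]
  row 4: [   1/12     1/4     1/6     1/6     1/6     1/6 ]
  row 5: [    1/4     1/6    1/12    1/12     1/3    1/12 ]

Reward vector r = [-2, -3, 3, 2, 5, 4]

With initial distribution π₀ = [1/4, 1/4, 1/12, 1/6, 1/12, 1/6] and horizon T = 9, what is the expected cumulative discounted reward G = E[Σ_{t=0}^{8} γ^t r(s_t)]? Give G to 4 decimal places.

G = 5.1619

t=0: π = [0.2500, 0.2500, 0.0833, 0.1667, 0.0833, 0.1667], E[r] = 0.4167, γ^t·E[r] = 0.416667, running G = 0.416667
t=1: π = [0.1667, 0.1944, 0.1458, 0.1458, 0.2222, 0.1250], E[r] = 1.4236, γ^t·E[r] = 1.138889, running G = 1.555556
t=2: π = [0.1586, 0.1991, 0.1505, 0.1441, 0.2078, 0.1400], E[r] = 1.4242, γ^t·E[r] = 0.911481, running G = 2.467037
t=3: π = [0.1616, 0.1972, 0.1487, 0.1425, 0.2112, 0.1389], E[r] = 1.4279, γ^t·E[r] = 0.731086, running G = 3.198123
t=4: π = [0.1612, 0.1977, 0.1484, 0.1427, 0.2108, 0.1392], E[r] = 1.4259, γ^t·E[r] = 0.584056, running G = 3.782179
t=5: π = [0.1612, 0.1977, 0.1485, 0.1427, 0.2109, 0.1391], E[r] = 1.4264, γ^t·E[r] = 0.467390, running G = 4.249570
t=6: π = [0.1612, 0.1977, 0.1485, 0.1427, 0.2109, 0.1391], E[r] = 1.4263, γ^t·E[r] = 0.373904, running G = 4.623474
t=7: π = [0.1612, 0.1977, 0.1485, 0.1427, 0.2109, 0.1391], E[r] = 1.4263, γ^t·E[r] = 0.299125, running G = 4.922599
t=8: π = [0.1612, 0.1977, 0.1485, 0.1427, 0.2109, 0.1391], E[r] = 1.4263, γ^t·E[r] = 0.239299, running G = 5.161898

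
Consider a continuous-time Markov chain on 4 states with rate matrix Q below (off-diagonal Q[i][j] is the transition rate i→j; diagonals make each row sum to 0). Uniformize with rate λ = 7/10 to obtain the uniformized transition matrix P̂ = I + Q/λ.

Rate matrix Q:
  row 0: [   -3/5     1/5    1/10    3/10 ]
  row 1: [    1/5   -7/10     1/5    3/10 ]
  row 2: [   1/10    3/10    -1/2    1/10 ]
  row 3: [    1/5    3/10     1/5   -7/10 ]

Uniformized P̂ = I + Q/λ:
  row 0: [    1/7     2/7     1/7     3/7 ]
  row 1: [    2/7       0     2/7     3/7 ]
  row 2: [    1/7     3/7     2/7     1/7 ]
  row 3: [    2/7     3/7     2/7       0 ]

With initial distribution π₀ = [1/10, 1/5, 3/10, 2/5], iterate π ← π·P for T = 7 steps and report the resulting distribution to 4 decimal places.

π = [0.2182, 0.2786, 0.2545, 0.2487]

t=0: π = [0.1000, 0.2000, 0.3000, 0.4000]
t=1: π = [0.2286, 0.3286, 0.2714, 0.1714]
t=2: π = [0.2143, 0.2551, 0.2531, 0.2776]
t=3: π = [0.2190, 0.2886, 0.2551, 0.2373]
t=4: π = [0.2180, 0.2736, 0.2544, 0.2540]
t=5: π = [0.2182, 0.2802, 0.2546, 0.2470]
t=6: π = [0.2182, 0.2773, 0.2545, 0.2500]
t=7: π = [0.2182, 0.2786, 0.2545, 0.2487]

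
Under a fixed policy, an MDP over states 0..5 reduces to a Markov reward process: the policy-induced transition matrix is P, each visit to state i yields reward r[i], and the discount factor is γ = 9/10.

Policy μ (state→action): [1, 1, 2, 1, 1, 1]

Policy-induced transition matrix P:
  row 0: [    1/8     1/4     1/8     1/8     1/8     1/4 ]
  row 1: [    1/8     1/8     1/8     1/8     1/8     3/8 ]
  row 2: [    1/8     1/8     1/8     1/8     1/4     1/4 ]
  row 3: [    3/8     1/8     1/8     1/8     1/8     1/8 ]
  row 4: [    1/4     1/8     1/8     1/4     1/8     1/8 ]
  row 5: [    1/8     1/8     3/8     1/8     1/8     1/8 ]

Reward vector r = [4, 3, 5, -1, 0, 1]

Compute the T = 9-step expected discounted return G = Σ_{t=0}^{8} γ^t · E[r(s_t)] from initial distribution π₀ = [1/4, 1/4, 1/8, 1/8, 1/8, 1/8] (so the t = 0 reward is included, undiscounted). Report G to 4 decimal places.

t=0: π = [0.2500, 0.2500, 0.1250, 0.1250, 0.1250, 0.1250], E[r] = 2.3750, γ^t·E[r] = 2.375000, running G = 2.375000
t=1: π = [0.1719, 0.1563, 0.1563, 0.1406, 0.1406, 0.2344], E[r] = 2.0313, γ^t·E[r] = 1.828125, running G = 4.203125
t=2: π = [0.1777, 0.1465, 0.1836, 0.1426, 0.1445, 0.2051], E[r] = 2.1309, γ^t·E[r] = 1.725996, running G = 5.929121
t=3: π = [0.1787, 0.1472, 0.1763, 0.1431, 0.1479, 0.2068], E[r] = 2.1016, γ^t·E[r] = 1.532039, running G = 7.461160
t=4: π = [0.1793, 0.1473, 0.1767, 0.1435, 0.1470, 0.2062], E[r] = 2.1052, γ^t·E[r] = 1.381238, running G = 8.842398
t=5: π = [0.1793, 0.1474, 0.1765, 0.1434, 0.1471, 0.2063], E[r] = 2.1049, γ^t·E[r] = 1.242925, running G = 10.085323
t=6: π = [0.1792, 0.1474, 0.1766, 0.1434, 0.1471, 0.2063], E[r] = 2.1050, γ^t·E[r] = 1.118681, running G = 11.204003
t=7: π = [0.1792, 0.1474, 0.1766, 0.1434, 0.1471, 0.2063], E[r] = 2.1050, γ^t·E[r] = 1.006807, running G = 12.210811
t=8: π = [0.1792, 0.1474, 0.1766, 0.1434, 0.1471, 0.2063], E[r] = 2.1050, γ^t·E[r] = 0.906127, running G = 13.116938

G = 13.1169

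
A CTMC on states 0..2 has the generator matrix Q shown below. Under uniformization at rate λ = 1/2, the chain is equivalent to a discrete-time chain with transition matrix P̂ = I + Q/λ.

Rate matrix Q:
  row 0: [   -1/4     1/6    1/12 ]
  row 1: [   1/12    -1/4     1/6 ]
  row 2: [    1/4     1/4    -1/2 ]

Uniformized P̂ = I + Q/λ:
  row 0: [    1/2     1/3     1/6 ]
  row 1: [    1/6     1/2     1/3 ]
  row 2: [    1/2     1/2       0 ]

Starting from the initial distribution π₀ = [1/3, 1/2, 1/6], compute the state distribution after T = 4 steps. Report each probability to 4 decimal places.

π = [0.3529, 0.4414, 0.2058]

t=0: π = [0.3333, 0.5000, 0.1667]
t=1: π = [0.3333, 0.4444, 0.2222]
t=2: π = [0.3519, 0.4444, 0.2037]
t=3: π = [0.3519, 0.4414, 0.2068]
t=4: π = [0.3529, 0.4414, 0.2058]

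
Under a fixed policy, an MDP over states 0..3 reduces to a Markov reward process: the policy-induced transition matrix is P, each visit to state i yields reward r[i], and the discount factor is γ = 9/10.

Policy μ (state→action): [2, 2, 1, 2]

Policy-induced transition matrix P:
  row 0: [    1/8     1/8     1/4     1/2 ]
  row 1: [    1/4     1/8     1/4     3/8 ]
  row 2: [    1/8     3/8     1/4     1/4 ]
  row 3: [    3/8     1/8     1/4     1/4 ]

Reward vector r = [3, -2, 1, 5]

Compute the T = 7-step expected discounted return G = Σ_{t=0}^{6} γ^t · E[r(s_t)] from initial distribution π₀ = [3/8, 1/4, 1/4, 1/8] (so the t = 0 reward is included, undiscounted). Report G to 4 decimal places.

t=0: π = [0.3750, 0.2500, 0.2500, 0.1250], E[r] = 1.5000, γ^t·E[r] = 1.500000, running G = 1.500000
t=1: π = [0.1875, 0.1875, 0.2500, 0.3750], E[r] = 2.3125, γ^t·E[r] = 2.081250, running G = 3.581250
t=2: π = [0.2422, 0.1875, 0.2500, 0.3203], E[r] = 2.2031, γ^t·E[r] = 1.784531, running G = 5.365781
t=3: π = [0.2285, 0.1875, 0.2500, 0.3340], E[r] = 2.2305, γ^t·E[r] = 1.626012, running G = 6.991793
t=4: π = [0.2319, 0.1875, 0.2500, 0.3306], E[r] = 2.2236, γ^t·E[r] = 1.458925, running G = 8.450718
t=5: π = [0.2311, 0.1875, 0.2500, 0.3314], E[r] = 2.2253, γ^t·E[r] = 1.314042, running G = 9.764761
t=6: π = [0.2313, 0.1875, 0.2500, 0.3312], E[r] = 2.2249, γ^t·E[r] = 1.182411, running G = 10.947171

G = 10.9472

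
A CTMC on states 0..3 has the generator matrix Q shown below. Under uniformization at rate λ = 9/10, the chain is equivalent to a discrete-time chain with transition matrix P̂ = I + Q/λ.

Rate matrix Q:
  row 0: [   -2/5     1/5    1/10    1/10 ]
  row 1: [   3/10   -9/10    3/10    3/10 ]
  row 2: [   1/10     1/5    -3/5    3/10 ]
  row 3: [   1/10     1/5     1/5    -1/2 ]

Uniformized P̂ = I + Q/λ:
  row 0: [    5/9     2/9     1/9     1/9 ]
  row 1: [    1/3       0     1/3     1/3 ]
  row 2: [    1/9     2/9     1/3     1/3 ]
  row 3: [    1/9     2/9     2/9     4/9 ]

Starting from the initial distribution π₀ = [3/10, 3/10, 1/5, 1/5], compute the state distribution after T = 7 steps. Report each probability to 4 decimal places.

t=0: π = [0.3000, 0.3000, 0.2000, 0.2000]
t=1: π = [0.3111, 0.1556, 0.2444, 0.2889]
t=2: π = [0.2840, 0.1877, 0.2321, 0.2963]
t=3: π = [0.2790, 0.1805, 0.2373, 0.3032]
t=4: π = [0.2752, 0.1821, 0.2376, 0.3050]
t=5: π = [0.2739, 0.1818, 0.2383, 0.3061]
t=6: π = [0.2732, 0.1818, 0.2385, 0.3065]
t=7: π = [0.2730, 0.1818, 0.2386, 0.3067]

π = [0.2730, 0.1818, 0.2386, 0.3067]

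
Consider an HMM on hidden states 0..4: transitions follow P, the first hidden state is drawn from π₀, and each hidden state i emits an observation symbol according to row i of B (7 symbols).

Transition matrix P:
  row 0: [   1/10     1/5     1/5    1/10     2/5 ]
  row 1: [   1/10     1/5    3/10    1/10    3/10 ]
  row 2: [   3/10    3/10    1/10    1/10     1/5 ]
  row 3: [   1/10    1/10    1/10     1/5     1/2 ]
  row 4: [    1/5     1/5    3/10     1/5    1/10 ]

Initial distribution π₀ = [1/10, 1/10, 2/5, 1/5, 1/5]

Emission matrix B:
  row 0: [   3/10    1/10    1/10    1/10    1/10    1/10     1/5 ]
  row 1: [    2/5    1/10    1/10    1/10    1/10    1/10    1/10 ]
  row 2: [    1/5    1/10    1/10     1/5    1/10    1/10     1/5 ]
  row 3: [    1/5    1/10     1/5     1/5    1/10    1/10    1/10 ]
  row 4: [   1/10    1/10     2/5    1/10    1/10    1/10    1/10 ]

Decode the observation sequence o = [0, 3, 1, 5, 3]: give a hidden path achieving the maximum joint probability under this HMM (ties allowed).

path = [1, 2, 0, 4, 2]

t=0: δ = [3.000e-02, 4.000e-02, 8.000e-02, 4.000e-02, 2.000e-02]  (obs o_0=0)
t=1: δ = [2.400e-03, 2.400e-03, 2.400e-03, 1.600e-03, 2.000e-03]  ψ = [2, 2, 1, 2, 3]  (obs o_1=3)
t=2: δ = [7.200e-05, 7.200e-05, 7.200e-05, 4.000e-05, 9.600e-05]  ψ = [2, 2, 1, 4, 0]  (obs o_2=1)
t=3: δ = [2.160e-06, 2.160e-06, 2.880e-06, 1.920e-06, 2.880e-06]  ψ = [2, 2, 4, 4, 0]  (obs o_3=5)
t=4: δ = [8.640e-08, 8.640e-08, 1.728e-07, 1.152e-07, 9.600e-08]  ψ = [2, 2, 4, 4, 3]  (obs o_4=3)
backtrack: best end state = 2; path = [1, 2, 0, 4, 2]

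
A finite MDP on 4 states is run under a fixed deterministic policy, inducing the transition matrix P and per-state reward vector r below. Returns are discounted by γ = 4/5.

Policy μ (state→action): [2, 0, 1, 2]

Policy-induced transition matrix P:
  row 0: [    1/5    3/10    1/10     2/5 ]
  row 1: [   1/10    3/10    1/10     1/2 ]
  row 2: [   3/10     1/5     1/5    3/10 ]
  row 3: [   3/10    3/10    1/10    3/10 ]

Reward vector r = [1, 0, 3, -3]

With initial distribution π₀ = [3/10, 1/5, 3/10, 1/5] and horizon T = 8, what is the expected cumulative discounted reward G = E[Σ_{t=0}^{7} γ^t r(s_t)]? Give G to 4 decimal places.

t=0: π = [0.3000, 0.2000, 0.3000, 0.2000], E[r] = 0.6000, γ^t·E[r] = 0.600000, running G = 0.600000
t=1: π = [0.2300, 0.2700, 0.1300, 0.3700], E[r] = -0.4900, γ^t·E[r] = -0.392000, running G = 0.208000
t=2: π = [0.2230, 0.2870, 0.1130, 0.3770], E[r] = -0.5690, γ^t·E[r] = -0.364160, running G = -0.156160
t=3: π = [0.2203, 0.2887, 0.1113, 0.3797], E[r] = -0.5849, γ^t·E[r] = -0.299469, running G = -0.455629
t=4: π = [0.2202, 0.2889, 0.1111, 0.3798], E[r] = -0.5857, γ^t·E[r] = -0.239899, running G = -0.695527
t=5: π = [0.2202, 0.2889, 0.1111, 0.3798], E[r] = -0.5858, γ^t·E[r] = -0.191971, running G = -0.887498
t=6: π = [0.2202, 0.2889, 0.1111, 0.3798], E[r] = -0.5859, γ^t·E[r] = -0.153579, running G = -1.041077
t=7: π = [0.2202, 0.2889, 0.1111, 0.3798], E[r] = -0.5859, γ^t·E[r] = -0.122863, running G = -1.163941

G = -1.1639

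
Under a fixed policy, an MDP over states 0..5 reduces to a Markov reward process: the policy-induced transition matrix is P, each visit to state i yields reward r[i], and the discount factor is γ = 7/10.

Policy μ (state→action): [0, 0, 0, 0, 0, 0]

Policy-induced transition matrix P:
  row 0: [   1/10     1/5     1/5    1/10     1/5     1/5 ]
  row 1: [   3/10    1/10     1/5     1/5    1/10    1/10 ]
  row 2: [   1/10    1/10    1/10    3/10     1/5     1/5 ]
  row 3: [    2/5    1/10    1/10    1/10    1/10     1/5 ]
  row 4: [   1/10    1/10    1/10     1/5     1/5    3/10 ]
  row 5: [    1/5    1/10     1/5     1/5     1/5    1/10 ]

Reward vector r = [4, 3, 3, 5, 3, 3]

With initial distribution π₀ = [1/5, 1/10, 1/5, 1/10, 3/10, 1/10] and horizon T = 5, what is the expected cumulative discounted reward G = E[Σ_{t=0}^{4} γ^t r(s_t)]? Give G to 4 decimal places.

t=0: π = [0.2000, 0.1000, 0.2000, 0.1000, 0.3000, 0.1000], E[r] = 3.4000, γ^t·E[r] = 3.400000, running G = 3.400000
t=1: π = [0.1600, 0.1200, 0.1400, 0.1900, 0.1800, 0.2100], E[r] = 3.5400, γ^t·E[r] = 2.478000, running G = 5.878000
t=2: π = [0.2020, 0.1160, 0.1490, 0.1790, 0.1690, 0.1850], E[r] = 3.5600, γ^t·E[r] = 1.744400, running G = 7.622400
t=3: π = [0.1954, 0.1202, 0.1503, 0.1768, 0.1705, 0.1868], E[r] = 3.5490, γ^t·E[r] = 1.217307, running G = 8.839707
t=4: π = [0.1958, 0.1195, 0.1502, 0.1778, 0.1703, 0.1864], E[r] = 3.5514, γ^t·E[r] = 0.852686, running G = 9.692393

G = 9.6924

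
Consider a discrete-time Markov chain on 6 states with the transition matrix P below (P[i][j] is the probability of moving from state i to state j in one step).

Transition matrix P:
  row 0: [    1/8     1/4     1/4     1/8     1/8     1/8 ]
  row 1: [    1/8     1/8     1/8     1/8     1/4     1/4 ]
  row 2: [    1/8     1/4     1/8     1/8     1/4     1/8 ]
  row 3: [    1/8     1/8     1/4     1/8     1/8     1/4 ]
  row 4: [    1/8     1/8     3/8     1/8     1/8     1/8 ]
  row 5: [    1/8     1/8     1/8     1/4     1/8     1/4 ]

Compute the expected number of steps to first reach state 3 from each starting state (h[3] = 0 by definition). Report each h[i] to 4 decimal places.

h = [6.8425, 6.7368, 6.8440, 0.0000, 6.8559, 5.8799]

First-step conditioning: h[3] = 0; for i ≠ 3, h[i] = 1 + Σ_k P[i][k]·h[k].
  h[0] = 1 + 1/8·h[0] + 1/4·h[1] + 1/4·h[2] + 1/8·h[4] + 1/8·h[5]
  h[1] = 1 + 1/8·h[0] + 1/8·h[1] + 1/8·h[2] + 1/4·h[4] + 1/4·h[5]
  h[2] = 1 + 1/8·h[0] + 1/4·h[1] + 1/8·h[2] + 1/4·h[4] + 1/8·h[5]
  h[4] = 1 + 1/8·h[0] + 1/8·h[1] + 3/8·h[2] + 1/8·h[4] + 1/8·h[5]
  h[5] = 1 + 1/8·h[0] + 1/8·h[1] + 1/8·h[2] + 1/8·h[4] + 1/4·h[5]
Solving the 5×5 linear system over states ≠ 3 gives exactly h = [36792/5377, 128/19, 36800/5377, 0, 36864/5377, 1664/283] (h[3] = 0 is the target).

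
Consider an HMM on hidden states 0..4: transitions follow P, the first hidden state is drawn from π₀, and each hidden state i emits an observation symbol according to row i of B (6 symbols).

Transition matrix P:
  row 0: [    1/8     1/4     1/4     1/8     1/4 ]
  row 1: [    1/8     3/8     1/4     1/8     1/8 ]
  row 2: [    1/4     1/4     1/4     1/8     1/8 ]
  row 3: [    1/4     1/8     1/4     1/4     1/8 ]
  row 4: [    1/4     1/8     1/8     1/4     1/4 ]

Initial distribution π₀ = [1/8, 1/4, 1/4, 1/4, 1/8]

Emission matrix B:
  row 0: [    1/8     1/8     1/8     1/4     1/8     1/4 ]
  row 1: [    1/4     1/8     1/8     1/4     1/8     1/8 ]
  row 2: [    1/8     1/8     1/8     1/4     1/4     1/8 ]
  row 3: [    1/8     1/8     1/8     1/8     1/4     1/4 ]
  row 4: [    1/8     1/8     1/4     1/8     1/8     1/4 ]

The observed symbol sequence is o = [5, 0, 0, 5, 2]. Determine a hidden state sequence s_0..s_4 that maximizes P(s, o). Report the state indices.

path = [1, 1, 1, 1, 1]

t=0: δ = [3.125e-02, 3.125e-02, 3.125e-02, 6.250e-02, 3.125e-02]  (obs o_0=5)
t=1: δ = [1.953e-03, 2.930e-03, 1.953e-03, 1.953e-03, 9.766e-04]  ψ = [3, 1, 3, 3, 0]  (obs o_1=0)
t=2: δ = [6.104e-05, 2.747e-04, 9.155e-05, 6.104e-05, 6.104e-05]  ψ = [2, 1, 1, 3, 0]  (obs o_2=0)
t=3: δ = [8.583e-06, 1.287e-05, 8.583e-06, 8.583e-06, 8.583e-06]  ψ = [1, 1, 1, 1, 1]  (obs o_3=5)
t=4: δ = [2.682e-07, 6.035e-07, 4.023e-07, 2.682e-07, 5.364e-07]  ψ = [2, 1, 1, 3, 0]  (obs o_4=2)
backtrack: best end state = 1; path = [1, 1, 1, 1, 1]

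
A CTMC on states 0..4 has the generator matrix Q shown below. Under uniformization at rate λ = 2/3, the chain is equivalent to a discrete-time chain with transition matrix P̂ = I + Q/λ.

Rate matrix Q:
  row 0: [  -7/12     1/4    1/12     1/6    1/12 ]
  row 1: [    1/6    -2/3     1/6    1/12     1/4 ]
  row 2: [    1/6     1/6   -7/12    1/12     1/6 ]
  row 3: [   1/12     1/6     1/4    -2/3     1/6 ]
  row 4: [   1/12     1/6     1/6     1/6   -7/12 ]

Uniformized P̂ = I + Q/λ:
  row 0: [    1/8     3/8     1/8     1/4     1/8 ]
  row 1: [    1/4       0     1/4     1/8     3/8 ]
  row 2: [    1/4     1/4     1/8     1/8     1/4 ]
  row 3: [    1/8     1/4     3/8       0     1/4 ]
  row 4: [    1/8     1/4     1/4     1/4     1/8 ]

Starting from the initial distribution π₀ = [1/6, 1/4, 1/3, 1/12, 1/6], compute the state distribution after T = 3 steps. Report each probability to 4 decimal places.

t=0: π = [0.1667, 0.2500, 0.3333, 0.0833, 0.1667]
t=1: π = [0.1979, 0.2083, 0.1979, 0.1563, 0.2396]
t=2: π = [0.1758, 0.2227, 0.2201, 0.1602, 0.2214]
t=3: π = [0.1803, 0.2163, 0.2205, 0.1546, 0.2282]

π = [0.1803, 0.2163, 0.2205, 0.1546, 0.2282]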